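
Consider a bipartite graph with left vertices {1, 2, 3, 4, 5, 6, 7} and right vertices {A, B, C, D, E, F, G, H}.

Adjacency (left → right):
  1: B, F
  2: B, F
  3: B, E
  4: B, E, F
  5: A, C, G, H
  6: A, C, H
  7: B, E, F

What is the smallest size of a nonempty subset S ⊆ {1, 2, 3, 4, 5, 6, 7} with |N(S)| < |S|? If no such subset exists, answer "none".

4

Take S = {1, 2, 3, 4}. Its neighbourhood is {B, E, F}, so |N(S)| = 3 < |S| = 4.
Every subset of size less than 4 has at least as many neighbours as members, so 4 is the minimum.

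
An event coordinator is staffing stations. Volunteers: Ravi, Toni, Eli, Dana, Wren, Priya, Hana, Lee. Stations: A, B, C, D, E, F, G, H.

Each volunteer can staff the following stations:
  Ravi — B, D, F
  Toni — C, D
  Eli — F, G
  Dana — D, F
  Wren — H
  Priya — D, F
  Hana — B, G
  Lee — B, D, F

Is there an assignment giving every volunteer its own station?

No

The set {Ravi, Eli, Dana, Priya, Hana, Lee} has only 4 neighbours ({B, D, F, G}), so by Hall's theorem at most 6 of the 8 volunteers can be matched.
Hence no matching covers every volunteer.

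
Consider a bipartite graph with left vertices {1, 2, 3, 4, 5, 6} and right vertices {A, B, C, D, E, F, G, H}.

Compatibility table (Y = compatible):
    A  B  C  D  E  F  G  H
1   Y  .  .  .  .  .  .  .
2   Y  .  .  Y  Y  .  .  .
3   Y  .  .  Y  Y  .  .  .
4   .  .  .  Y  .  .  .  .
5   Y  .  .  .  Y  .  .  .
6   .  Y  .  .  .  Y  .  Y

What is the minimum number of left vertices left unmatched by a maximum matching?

One maximum matching: 1→A, 2→D, 3→E, 6→B.
The set {1, 2, 3, 4, 5} has only 3 neighbours ({A, D, E}), so by Hall's theorem at most 4 of the 6 left vertices can be matched.
That matches 4 of the 6, leaving 2 unmatched; no matching can do better.

2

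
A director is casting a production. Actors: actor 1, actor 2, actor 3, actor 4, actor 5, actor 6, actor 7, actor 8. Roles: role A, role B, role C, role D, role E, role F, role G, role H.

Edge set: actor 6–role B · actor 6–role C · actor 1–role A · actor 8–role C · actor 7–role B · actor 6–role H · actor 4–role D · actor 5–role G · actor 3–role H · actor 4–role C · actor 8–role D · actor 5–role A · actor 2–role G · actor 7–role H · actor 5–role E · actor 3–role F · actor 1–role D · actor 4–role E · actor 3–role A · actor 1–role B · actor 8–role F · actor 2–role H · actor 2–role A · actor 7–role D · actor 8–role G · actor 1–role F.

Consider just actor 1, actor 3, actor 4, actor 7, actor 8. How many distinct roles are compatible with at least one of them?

8

The union of neighbours of {actor 1, actor 3, actor 4, actor 7, actor 8} is {role A, role B, role C, role D, role E, role F, role G, role H}, which has 8 elements.
Since |N(S)| = 8 ≥ |S| = 5, Hall's condition holds for this subset.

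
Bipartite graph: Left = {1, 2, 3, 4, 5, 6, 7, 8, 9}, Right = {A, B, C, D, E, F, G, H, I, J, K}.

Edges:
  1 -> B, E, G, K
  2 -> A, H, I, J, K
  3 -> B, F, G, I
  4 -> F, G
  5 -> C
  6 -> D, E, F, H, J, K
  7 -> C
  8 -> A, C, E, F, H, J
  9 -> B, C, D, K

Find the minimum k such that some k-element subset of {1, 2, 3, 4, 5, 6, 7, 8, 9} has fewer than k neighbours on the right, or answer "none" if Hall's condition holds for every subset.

2

Take S = {5, 7}. Its neighbourhood is {C}, so |N(S)| = 1 < |S| = 2.
No single vertex violates Hall's condition since each has at least one neighbour, so 2 is the minimum.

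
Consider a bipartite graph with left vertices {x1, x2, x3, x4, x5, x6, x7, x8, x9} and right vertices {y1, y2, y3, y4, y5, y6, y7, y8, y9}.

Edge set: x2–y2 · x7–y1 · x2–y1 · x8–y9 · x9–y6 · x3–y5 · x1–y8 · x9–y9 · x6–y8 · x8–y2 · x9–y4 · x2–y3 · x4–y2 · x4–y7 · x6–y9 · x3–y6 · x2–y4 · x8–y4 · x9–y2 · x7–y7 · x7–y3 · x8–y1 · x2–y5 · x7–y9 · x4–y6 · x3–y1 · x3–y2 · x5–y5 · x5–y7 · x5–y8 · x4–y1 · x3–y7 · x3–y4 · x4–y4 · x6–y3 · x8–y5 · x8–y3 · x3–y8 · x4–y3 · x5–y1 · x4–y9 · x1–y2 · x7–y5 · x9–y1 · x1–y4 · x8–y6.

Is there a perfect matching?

A valid assignment of size 9: x1–y2, x2–y3, x3–y1, x4–y9, x5–y5, x6–y8, x7–y7, x8–y4, x9–y6.
All 9 left vertices are covered.

Yes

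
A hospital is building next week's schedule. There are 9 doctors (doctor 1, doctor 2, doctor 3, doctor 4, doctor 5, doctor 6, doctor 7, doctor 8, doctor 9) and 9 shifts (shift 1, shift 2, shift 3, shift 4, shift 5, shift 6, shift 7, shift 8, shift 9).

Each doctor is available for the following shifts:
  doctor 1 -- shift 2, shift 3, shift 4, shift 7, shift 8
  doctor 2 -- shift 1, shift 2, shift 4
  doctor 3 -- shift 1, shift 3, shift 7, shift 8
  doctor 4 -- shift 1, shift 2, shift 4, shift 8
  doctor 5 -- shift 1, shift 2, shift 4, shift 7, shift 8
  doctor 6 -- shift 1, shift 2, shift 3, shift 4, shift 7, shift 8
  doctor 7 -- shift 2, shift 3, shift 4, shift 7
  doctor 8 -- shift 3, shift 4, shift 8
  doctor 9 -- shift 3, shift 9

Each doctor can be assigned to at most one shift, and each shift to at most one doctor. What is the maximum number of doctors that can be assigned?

7

For example, pair doctor 1→shift 4, doctor 2→shift 2, doctor 3→shift 3, doctor 4→shift 1, doctor 5→shift 8, doctor 6→shift 7, doctor 9→shift 9.
The set {doctor 1, doctor 2, doctor 3, doctor 4, doctor 5, doctor 6, doctor 7, doctor 8} has only 6 neighbours ({shift 1, shift 2, shift 3, shift 4, shift 7, shift 8}), so by Hall's theorem at most 7 of the 9 doctors can be matched.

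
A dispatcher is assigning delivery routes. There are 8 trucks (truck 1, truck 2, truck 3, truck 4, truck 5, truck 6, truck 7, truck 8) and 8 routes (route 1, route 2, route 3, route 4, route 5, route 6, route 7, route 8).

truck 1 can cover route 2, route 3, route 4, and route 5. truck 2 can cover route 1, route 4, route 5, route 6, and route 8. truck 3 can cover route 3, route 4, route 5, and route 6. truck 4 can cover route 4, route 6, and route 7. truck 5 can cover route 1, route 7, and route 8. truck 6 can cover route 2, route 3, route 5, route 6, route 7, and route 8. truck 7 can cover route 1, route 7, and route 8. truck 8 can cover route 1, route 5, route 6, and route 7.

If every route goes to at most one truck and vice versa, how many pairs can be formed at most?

For example, pair truck 1–route 5, truck 2–route 4, truck 3–route 3, truck 4–route 6, truck 5–route 8, truck 6–route 2, truck 7–route 1, truck 8–route 7.
This saturates every truck, so 8 is the maximum.

8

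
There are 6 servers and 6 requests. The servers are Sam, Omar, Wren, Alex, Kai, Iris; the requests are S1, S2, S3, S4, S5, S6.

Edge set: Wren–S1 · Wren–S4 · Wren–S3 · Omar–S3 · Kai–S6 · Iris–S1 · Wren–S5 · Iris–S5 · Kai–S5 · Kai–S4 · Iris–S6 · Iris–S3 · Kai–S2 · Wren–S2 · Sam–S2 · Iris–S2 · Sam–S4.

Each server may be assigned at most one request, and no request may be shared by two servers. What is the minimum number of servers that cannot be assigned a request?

1

A valid assignment of size 5: Sam–S4, Omar–S3, Wren–S1, Kai–S6, Iris–S2.
The set {Alex} has only 0 neighbours (∅), so by Hall's theorem at most 5 of the 6 servers can be matched.
That matches 5 of the 6, leaving 1 unmatched; no matching can do better.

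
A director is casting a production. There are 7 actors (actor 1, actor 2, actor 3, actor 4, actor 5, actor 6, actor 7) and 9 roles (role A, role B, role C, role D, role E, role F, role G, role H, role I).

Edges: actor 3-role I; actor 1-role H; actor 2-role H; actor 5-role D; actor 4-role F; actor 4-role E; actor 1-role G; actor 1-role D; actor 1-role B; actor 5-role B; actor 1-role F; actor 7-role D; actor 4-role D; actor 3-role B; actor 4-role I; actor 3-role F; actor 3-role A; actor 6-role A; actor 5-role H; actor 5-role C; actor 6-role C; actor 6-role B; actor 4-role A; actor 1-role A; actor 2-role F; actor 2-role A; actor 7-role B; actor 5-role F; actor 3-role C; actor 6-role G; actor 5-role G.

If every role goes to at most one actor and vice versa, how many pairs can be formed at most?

For example, pair actor 1–role F, actor 2–role H, actor 3–role C, actor 4–role I, actor 5–role G, actor 6–role B, actor 7–role D.
This saturates every actor, so 7 is the maximum.

7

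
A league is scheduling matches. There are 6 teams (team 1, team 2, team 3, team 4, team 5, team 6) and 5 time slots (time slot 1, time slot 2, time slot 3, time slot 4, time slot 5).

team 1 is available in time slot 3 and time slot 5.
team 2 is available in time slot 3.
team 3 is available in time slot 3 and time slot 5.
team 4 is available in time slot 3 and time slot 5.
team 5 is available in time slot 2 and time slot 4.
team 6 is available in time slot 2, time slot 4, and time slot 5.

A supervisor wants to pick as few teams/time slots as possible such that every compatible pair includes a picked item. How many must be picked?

4

{team 5, team 6, time slot 3, time slot 5} is a vertex cover of size 4: every edge has an endpoint in this set.
No smaller cover exists because team 1–time slot 5, team 2–time slot 3, team 5–time slot 2, team 6–time slot 4 is a matching of size 4, and a cover must include an endpoint of each of these disjoint edges (König's theorem).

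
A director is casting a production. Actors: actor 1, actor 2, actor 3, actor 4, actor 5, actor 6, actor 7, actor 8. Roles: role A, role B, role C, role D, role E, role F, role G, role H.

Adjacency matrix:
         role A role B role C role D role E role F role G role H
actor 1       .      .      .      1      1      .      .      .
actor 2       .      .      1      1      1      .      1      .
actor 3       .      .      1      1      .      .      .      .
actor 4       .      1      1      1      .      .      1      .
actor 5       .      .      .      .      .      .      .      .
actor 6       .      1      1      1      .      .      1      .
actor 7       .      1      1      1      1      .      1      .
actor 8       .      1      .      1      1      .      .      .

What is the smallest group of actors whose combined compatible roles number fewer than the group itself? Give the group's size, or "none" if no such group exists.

1

Take S = {actor 5}. Its neighbourhood is {}, so |N(S)| = 0 < |S| = 1.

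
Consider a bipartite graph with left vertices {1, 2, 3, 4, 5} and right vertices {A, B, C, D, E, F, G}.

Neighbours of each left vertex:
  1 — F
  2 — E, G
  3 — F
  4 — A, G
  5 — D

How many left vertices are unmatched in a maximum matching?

1

For example, pair 1–F, 2–E, 4–G, 5–D.
The set {1, 3} has only 1 neighbour ({F}), so by Hall's theorem at most 4 of the 5 left vertices can be matched.
That matches 4 of the 5, leaving 1 unmatched; no matching can do better.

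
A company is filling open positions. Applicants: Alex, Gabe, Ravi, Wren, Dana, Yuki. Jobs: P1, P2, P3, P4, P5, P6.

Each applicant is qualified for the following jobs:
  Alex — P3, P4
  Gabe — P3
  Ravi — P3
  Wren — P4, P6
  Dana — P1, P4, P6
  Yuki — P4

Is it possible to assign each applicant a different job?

The set {Alex, Gabe, Ravi, Yuki} has only 2 neighbours ({P3, P4}), so by Hall's theorem at most 4 of the 6 applicants can be matched.
Hence no matching covers every applicant.

No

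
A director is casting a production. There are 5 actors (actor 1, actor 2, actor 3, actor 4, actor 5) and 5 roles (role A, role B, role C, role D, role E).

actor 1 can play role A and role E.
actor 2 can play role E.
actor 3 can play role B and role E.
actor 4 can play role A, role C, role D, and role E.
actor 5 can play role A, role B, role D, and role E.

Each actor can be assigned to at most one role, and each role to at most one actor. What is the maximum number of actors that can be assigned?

5

One maximum matching: actor 1-role A, actor 2-role E, actor 3-role B, actor 4-role C, actor 5-role D.
All 5 actors are matched, so no larger matching exists.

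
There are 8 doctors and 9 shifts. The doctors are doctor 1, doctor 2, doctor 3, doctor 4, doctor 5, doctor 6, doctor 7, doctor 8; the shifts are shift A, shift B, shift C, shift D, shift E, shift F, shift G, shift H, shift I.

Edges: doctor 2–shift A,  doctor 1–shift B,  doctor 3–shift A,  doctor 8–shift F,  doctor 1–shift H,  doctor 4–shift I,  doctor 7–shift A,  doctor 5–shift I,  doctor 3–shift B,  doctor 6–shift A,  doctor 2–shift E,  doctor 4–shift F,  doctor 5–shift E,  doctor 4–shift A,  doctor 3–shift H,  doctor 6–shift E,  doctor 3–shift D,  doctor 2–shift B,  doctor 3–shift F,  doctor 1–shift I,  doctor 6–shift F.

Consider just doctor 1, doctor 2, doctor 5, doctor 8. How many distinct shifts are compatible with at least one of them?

6

The union of neighbours of {doctor 1, doctor 2, doctor 5, doctor 8} is {shift A, shift B, shift E, shift F, shift H, shift I}, which has 6 elements.
Since |N(S)| = 6 ≥ |S| = 4, Hall's condition holds for this subset.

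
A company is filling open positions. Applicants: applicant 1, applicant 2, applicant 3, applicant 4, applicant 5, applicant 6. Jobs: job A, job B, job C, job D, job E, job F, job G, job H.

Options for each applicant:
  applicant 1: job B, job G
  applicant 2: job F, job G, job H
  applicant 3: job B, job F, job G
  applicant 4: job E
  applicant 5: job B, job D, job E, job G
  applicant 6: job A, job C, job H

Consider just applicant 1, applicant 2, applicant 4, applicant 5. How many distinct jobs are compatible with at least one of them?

The union of neighbours of {applicant 1, applicant 2, applicant 4, applicant 5} is {job B, job D, job E, job F, job G, job H}, which has 6 elements.
Since |N(S)| = 6 ≥ |S| = 4, Hall's condition holds for this subset.

6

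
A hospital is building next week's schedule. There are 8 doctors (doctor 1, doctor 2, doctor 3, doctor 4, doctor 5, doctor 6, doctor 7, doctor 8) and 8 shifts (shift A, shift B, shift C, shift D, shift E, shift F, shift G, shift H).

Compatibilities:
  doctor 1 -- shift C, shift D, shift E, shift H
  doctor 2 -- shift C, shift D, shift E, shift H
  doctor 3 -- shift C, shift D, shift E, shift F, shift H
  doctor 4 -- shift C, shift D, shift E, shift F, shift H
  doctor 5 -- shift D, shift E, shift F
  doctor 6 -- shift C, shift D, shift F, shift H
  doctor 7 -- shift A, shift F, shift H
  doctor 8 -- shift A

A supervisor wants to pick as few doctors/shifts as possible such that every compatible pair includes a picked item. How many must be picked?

6

A maximum matching has 6 edges (e.g. doctor 1–shift D, doctor 2–shift H, doctor 3–shift F, doctor 4–shift C, doctor 5–shift E, doctor 7–shift A).
By König's theorem the minimum vertex cover has the same size. One such cover is {shift A, shift C, shift D, shift E, shift F, shift H}.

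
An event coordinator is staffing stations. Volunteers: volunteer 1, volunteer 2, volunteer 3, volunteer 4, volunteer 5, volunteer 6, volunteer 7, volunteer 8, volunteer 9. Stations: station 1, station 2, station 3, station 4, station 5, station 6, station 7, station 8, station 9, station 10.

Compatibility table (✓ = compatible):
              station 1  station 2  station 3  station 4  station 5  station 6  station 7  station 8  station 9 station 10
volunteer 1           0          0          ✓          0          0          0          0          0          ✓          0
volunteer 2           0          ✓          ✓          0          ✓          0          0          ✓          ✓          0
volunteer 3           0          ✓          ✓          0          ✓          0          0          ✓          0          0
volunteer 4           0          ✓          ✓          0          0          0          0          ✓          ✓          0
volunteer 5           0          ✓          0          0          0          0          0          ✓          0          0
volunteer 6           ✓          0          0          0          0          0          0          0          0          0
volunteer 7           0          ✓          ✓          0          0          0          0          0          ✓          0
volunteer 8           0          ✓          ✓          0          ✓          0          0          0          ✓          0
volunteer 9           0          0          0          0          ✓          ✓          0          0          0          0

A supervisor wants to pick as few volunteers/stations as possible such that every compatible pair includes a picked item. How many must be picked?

A maximum matching has 7 edges (e.g. volunteer 1–station 9, volunteer 2–station 5, volunteer 3–station 8, volunteer 4–station 3, volunteer 5–station 2, volunteer 6–station 1, volunteer 9–station 6).
By König's theorem the minimum vertex cover has the same size. One such cover is {volunteer 6, volunteer 9, station 2, station 3, station 5, station 8, station 9}.

7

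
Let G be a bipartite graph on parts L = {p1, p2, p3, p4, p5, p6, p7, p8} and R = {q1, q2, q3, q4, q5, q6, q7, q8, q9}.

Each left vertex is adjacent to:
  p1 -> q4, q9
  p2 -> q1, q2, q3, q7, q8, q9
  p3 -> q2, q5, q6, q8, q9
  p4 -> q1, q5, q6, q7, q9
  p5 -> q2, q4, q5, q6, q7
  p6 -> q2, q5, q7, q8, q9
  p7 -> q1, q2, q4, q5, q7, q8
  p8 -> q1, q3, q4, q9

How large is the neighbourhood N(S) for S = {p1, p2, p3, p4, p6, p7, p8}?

9

The union of neighbours of {p1, p2, p3, p4, p6, p7, p8} is {q1, q2, q3, q4, q5, q6, q7, q8, q9}, which has 9 elements.
Since |N(S)| = 9 ≥ |S| = 7, Hall's condition holds for this subset.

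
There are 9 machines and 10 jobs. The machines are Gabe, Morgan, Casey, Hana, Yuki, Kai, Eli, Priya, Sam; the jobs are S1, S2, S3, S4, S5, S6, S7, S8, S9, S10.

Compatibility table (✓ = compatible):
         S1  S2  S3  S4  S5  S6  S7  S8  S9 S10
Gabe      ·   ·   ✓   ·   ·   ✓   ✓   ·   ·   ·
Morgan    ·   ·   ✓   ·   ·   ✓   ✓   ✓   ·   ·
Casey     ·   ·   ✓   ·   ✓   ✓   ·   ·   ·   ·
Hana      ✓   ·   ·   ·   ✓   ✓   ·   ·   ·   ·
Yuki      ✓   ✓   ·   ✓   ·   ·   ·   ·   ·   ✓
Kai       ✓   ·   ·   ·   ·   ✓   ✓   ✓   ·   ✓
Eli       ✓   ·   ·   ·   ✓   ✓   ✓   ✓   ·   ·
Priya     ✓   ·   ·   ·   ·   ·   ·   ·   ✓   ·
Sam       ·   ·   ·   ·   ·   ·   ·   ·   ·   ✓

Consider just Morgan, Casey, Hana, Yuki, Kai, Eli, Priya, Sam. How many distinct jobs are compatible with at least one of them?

10

The union of neighbours of {Morgan, Casey, Hana, Yuki, Kai, Eli, Priya, Sam} is {S1, S2, S3, S4, S5, S6, S7, S8, S9, S10}, which has 10 elements.
Since |N(S)| = 10 ≥ |S| = 8, Hall's condition holds for this subset.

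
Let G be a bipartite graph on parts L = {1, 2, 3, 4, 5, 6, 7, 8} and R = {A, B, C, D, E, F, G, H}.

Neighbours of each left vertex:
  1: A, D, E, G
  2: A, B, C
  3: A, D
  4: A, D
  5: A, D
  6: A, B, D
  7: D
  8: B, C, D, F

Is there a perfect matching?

The set {3, 4, 5, 7} has only 2 neighbours ({A, D}), so by Hall's theorem at most 6 of the 8 left vertices can be matched.
Hence no matching covers every left vertex.

No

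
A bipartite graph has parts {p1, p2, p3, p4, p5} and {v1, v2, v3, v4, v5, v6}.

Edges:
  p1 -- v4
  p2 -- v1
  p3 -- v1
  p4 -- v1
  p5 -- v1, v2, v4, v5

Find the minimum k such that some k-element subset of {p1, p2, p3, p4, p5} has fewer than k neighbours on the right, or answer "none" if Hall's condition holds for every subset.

2

Take S = {p2, p3}. Its neighbourhood is {v1}, so |N(S)| = 1 < |S| = 2.
No single vertex violates Hall's condition since each has at least one neighbour, so 2 is the minimum.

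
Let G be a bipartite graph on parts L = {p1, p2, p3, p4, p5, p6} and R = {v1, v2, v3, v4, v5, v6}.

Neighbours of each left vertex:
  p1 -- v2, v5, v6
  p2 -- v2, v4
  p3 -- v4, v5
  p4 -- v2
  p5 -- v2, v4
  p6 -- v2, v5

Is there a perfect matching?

The set {p2, p3, p4, p5, p6} has only 3 neighbours ({v2, v4, v5}), so by Hall's theorem at most 4 of the 6 left vertices can be matched.
Hence no matching covers every left vertex.

No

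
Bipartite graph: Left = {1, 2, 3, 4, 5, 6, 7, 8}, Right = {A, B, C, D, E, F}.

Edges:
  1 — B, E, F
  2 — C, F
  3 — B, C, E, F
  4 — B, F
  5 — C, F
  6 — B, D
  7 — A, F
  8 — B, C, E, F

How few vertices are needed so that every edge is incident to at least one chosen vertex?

6

{6, 7, B, C, E, F} is a vertex cover of size 6: every edge has an endpoint in this set.
No smaller cover exists because 1–F, 2–C, 3–E, 4–B, 6–D, 7–A is a matching of size 6, and a cover must include an endpoint of each of these disjoint edges (König's theorem).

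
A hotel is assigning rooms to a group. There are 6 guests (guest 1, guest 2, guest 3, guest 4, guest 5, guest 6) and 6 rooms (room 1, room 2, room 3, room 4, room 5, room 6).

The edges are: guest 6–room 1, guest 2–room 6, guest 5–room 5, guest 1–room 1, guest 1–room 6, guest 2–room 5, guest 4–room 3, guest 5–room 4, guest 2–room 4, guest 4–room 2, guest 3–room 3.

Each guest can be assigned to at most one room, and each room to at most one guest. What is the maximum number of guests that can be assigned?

One maximum matching: guest 1→room 6, guest 2→room 4, guest 3→room 3, guest 4→room 2, guest 5→room 5, guest 6→room 1.
This saturates every guest, so 6 is the maximum.

6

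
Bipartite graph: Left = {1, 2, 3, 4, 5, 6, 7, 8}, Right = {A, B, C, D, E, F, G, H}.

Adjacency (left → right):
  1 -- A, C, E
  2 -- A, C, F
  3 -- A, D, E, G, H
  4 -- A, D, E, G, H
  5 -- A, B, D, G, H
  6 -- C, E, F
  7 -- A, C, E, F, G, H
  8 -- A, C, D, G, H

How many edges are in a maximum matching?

One maximum matching: 1–C, 2–F, 3–H, 4–D, 5–B, 6–E, 7–A, 8–G.
All 8 left vertices are matched, so no larger matching exists.

8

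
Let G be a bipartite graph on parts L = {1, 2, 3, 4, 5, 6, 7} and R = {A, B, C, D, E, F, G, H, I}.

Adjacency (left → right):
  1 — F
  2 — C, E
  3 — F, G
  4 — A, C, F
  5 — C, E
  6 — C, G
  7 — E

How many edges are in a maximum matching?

5

One maximum matching: 1-F, 2-C, 3-G, 4-A, 5-E.
The set {1, 2, 3, 5, 6, 7} has only 4 neighbours ({C, E, F, G}), so by Hall's theorem at most 5 of the 7 left vertices can be matched.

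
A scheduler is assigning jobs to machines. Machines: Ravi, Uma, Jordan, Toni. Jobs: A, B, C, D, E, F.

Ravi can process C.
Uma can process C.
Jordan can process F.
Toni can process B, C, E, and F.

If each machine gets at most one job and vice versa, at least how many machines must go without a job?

One maximum matching: Ravi-C, Jordan-F, Toni-B.
The set {Ravi, Uma} has only 1 neighbour ({C}), so by Hall's theorem at most 3 of the 4 machines can be matched.
That matches 3 of the 4, leaving 1 unmatched; no matching can do better.

1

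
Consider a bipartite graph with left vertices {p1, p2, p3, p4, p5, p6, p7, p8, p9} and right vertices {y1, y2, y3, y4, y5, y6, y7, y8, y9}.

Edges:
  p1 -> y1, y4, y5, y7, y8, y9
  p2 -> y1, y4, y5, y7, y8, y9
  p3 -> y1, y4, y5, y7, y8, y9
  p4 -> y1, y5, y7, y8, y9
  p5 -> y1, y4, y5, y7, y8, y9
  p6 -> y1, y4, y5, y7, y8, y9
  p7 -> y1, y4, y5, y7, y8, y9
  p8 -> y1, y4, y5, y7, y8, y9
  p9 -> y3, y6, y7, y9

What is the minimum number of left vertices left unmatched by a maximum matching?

2

One maximum matching: p1–y8, p2–y5, p3–y4, p4–y1, p5–y9, p6–y7, p9–y3.
The set {p1, p2, p3, p4, p5, p6, p7, p8} has only 6 neighbours ({y1, y4, y5, y7, y8, y9}), so by Hall's theorem at most 7 of the 9 left vertices can be matched.
That matches 7 of the 9, leaving 2 unmatched; no matching can do better.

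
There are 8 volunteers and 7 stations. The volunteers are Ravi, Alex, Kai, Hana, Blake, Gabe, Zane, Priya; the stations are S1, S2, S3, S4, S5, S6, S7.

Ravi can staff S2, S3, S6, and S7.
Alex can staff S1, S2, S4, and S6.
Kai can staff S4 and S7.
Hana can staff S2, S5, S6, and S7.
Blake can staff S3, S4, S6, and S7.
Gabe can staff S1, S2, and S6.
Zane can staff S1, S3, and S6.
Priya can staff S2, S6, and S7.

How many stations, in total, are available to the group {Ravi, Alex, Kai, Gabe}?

6

The union of neighbours of {Ravi, Alex, Kai, Gabe} is {S1, S2, S3, S4, S6, S7}, which has 6 elements.
Since |N(S)| = 6 ≥ |S| = 4, Hall's condition holds for this subset.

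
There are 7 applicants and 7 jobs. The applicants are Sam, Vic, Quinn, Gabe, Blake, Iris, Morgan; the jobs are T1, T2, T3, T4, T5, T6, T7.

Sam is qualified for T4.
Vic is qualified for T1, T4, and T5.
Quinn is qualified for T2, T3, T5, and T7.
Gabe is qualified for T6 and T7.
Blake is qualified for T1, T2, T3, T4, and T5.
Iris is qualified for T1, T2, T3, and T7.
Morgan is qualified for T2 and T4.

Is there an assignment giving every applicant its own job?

A valid assignment of size 7: Sam–T4, Vic–T1, Quinn–T5, Gabe–T6, Blake–T3, Iris–T7, Morgan–T2.
Every applicant is matched, so this is a perfect matching.

Yes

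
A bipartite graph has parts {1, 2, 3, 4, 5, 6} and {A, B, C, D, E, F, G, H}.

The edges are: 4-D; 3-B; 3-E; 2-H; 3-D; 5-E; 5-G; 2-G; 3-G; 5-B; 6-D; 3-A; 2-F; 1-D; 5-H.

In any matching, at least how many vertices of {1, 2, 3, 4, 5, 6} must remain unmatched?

2

A valid assignment of size 4: 1–D, 2–F, 3–G, 5–B.
The set {1, 4, 6} has only 1 neighbour ({D}), so by Hall's theorem at most 4 of the 6 left vertices can be matched.
That matches 4 of the 6, leaving 2 unmatched; no matching can do better.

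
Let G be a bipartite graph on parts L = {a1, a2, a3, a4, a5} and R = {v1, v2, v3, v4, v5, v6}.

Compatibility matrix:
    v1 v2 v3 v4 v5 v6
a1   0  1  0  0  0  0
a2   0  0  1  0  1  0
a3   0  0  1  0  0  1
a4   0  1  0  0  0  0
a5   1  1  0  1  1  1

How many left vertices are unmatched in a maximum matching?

One maximum matching: a1–v2, a2–v5, a3–v3, a5–v6.
The set {a1, a4} has only 1 neighbour ({v2}), so by Hall's theorem at most 4 of the 5 left vertices can be matched.
That matches 4 of the 5, leaving 1 unmatched; no matching can do better.

1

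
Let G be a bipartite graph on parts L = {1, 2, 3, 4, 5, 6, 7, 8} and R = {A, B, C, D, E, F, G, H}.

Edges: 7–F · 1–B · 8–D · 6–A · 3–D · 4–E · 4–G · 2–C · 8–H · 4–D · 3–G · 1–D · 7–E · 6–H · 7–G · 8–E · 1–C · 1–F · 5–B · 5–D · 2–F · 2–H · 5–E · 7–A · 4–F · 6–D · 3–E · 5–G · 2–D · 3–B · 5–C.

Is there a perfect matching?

For example, pair 1→C, 2→H, 3→D, 4→F, 5→B, 6→A, 7→G, 8→E.
All 8 left vertices are covered.

Yes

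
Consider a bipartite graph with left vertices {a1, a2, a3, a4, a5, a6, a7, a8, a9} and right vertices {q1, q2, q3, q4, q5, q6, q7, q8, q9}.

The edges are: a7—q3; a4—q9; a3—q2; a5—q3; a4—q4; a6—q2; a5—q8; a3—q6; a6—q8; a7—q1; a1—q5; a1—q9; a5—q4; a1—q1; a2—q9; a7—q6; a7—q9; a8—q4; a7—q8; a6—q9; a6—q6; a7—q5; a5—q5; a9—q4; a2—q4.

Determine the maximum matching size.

A valid assignment of size 7: a1→q1, a2→q4, a3→q2, a4→q9, a5→q5, a6→q8, a7→q6.
The set {a2, a4, a8, a9} has only 2 neighbours ({q4, q9}), so by Hall's theorem at most 7 of the 9 left vertices can be matched.

7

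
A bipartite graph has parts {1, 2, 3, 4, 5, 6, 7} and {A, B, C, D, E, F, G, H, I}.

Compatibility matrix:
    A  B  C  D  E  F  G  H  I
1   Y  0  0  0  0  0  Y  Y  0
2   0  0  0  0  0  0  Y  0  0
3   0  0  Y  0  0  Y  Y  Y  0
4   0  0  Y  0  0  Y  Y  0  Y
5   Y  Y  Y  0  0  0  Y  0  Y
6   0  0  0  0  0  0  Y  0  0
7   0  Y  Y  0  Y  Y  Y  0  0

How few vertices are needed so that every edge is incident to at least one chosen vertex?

{1, 3, 4, 5, 7, G} is a vertex cover of size 6: every edge has an endpoint in this set.
No smaller cover exists because 1–H, 2–G, 3–C, 4–F, 5–A, 7–E is a matching of size 6, and a cover must include an endpoint of each of these disjoint edges (König's theorem).

6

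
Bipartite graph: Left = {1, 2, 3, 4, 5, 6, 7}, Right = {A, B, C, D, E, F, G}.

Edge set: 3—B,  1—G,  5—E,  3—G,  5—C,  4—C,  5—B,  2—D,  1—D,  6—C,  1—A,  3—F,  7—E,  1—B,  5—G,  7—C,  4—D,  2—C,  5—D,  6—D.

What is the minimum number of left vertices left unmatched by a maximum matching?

A valid assignment of size 6: 1–B, 2–D, 3–F, 4–C, 5–G, 7–E.
The set {2, 4, 6} has only 2 neighbours ({C, D}), so by Hall's theorem at most 6 of the 7 left vertices can be matched.
That matches 6 of the 7, leaving 1 unmatched; no matching can do better.

1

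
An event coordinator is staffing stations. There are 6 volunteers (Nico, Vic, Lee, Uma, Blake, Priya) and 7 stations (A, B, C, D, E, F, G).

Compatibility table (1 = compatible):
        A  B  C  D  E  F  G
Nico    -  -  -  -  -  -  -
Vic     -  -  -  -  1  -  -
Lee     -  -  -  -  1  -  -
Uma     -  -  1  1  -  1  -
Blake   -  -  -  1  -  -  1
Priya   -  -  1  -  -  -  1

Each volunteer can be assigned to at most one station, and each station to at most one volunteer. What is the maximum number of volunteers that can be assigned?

For example, pair Vic-E, Uma-F, Blake-G, Priya-C.
The set {Nico, Vic, Lee} has only 1 neighbour ({E}), so by Hall's theorem at most 4 of the 6 volunteers can be matched.

4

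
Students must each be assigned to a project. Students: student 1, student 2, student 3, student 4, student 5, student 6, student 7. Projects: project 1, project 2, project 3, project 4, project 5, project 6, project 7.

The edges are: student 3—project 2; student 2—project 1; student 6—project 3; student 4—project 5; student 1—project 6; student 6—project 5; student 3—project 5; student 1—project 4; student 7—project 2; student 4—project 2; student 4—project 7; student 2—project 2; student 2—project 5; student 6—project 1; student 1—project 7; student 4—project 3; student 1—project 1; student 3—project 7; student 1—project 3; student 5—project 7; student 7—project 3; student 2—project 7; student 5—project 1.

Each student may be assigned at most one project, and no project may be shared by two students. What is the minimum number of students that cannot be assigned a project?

1

A valid assignment of size 6: student 1–project 6, student 2–project 2, student 3–project 5, student 4–project 3, student 5–project 7, student 6–project 1.
The set {student 2, student 3, student 4, student 5, student 6, student 7} has only 5 neighbours ({project 1, project 2, project 3, project 5, project 7}), so by Hall's theorem at most 6 of the 7 students can be matched.
That matches 6 of the 7, leaving 1 unmatched; no matching can do better.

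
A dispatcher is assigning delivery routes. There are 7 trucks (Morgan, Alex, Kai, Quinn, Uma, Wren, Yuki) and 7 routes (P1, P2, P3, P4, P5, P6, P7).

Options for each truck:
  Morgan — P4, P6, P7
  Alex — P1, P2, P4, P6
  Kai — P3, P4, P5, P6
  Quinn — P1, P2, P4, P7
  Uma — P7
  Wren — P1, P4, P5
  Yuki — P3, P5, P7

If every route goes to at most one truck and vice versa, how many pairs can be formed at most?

One maximum matching: Morgan→P4, Alex→P6, Kai→P3, Quinn→P2, Uma→P7, Wren→P1, Yuki→P5.
This saturates every truck, so 7 is the maximum.

7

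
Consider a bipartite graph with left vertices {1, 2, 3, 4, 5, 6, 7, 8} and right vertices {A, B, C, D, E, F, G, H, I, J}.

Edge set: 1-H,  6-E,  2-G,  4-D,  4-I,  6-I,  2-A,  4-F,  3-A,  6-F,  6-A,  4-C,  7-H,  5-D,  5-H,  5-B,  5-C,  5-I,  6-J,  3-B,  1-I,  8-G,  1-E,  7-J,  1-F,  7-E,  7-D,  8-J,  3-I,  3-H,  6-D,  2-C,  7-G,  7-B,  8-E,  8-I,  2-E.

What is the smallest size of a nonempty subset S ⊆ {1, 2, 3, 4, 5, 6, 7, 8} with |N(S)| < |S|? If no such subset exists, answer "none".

none

A matching saturating every left vertex exists, for instance 1→H, 2→C, 3→I, 4→F, 5→B, 6→A, 7→J, 8→E.
By Hall's marriage theorem, this means |N(S)| ≥ |S| for every subset S, so no violating subset exists.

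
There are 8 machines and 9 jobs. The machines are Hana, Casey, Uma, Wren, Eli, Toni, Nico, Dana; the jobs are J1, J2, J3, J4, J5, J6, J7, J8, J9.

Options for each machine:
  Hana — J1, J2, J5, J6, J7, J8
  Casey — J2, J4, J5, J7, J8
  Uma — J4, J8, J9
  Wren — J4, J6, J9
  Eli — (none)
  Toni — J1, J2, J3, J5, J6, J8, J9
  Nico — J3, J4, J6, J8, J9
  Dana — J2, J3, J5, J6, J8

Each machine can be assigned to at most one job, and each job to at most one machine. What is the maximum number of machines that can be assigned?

7

For example, pair Hana-J7, Casey-J5, Uma-J8, Wren-J4, Toni-J2, Nico-J9, Dana-J6.
The set {Eli} has only 0 neighbours (∅), so by Hall's theorem at most 7 of the 8 machines can be matched.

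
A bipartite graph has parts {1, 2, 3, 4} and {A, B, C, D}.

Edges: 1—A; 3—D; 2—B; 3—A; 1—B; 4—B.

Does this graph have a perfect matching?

The set {2, 4} has only 1 neighbour ({B}), so by Hall's theorem at most 3 of the 4 left vertices can be matched.
Hence no matching covers every left vertex.

No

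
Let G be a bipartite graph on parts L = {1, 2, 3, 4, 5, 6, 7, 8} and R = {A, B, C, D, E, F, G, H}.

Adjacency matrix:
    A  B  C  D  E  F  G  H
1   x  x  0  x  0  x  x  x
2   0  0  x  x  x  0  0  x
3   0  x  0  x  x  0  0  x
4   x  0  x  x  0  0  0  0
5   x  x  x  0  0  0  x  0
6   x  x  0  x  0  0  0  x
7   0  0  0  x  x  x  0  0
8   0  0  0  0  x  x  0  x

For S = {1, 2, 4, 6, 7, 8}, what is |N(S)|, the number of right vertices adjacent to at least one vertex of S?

The union of neighbours of {1, 2, 4, 6, 7, 8} is {A, B, C, D, E, F, G, H}, which has 8 elements.
Since |N(S)| = 8 ≥ |S| = 6, Hall's condition holds for this subset.

8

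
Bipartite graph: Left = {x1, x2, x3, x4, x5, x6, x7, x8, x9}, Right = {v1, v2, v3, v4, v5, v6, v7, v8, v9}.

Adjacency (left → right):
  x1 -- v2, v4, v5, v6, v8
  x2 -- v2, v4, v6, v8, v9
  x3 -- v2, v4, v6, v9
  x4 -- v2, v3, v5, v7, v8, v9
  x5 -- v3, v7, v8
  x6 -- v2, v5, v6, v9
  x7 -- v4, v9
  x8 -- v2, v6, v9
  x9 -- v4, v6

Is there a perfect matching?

The set {x1, x2, x3, x6, x7, x8, x9} has only 6 neighbours ({v2, v4, v5, v6, v8, v9}), so by Hall's theorem at most 8 of the 9 left vertices can be matched.
Hence no matching covers every left vertex.

No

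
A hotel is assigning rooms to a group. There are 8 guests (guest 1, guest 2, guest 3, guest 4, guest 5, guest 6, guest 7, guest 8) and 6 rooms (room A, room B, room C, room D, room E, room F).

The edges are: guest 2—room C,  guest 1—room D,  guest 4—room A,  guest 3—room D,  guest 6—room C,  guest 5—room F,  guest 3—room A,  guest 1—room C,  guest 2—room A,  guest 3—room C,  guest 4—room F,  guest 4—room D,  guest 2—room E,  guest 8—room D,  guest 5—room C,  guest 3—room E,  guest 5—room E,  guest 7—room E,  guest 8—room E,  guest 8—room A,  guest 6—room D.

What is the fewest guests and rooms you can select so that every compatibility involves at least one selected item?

5

A maximum matching has 5 edges (e.g. guest 1–room C, guest 2–room A, guest 3–room E, guest 4–room D, guest 5–room F).
By König's theorem the minimum vertex cover has the same size. One such cover is {room A, room C, room D, room E, room F}.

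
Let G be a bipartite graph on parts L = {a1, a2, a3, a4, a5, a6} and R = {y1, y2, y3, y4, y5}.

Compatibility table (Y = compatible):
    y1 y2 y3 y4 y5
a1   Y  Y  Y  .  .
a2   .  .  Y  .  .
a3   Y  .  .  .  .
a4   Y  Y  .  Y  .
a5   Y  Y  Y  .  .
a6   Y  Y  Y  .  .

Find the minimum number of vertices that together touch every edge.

The 4 edges a1–y2, a2–y3, a3–y1, a4–y4 form a matching, so any vertex cover needs at least 4 vertices (one per matched edge).
Conversely {a4, y1, y2, y3} meets every edge and has exactly 4 vertices, so 4 is optimal.

4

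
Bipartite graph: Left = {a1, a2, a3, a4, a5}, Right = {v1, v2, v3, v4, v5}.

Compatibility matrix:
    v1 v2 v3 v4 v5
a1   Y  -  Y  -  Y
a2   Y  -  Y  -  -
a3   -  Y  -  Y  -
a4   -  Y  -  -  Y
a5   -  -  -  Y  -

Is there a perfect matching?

Yes

A valid assignment of size 5: a1→v3, a2→v1, a3→v2, a4→v5, a5→v4.
All 5 left vertices are covered.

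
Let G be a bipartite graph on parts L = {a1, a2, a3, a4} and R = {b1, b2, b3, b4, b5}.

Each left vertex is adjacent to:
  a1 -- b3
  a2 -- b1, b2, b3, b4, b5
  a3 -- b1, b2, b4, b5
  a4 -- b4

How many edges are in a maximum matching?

One maximum matching: a1–b3, a2–b1, a3–b5, a4–b4.
All 4 left vertices are matched, so no larger matching exists.

4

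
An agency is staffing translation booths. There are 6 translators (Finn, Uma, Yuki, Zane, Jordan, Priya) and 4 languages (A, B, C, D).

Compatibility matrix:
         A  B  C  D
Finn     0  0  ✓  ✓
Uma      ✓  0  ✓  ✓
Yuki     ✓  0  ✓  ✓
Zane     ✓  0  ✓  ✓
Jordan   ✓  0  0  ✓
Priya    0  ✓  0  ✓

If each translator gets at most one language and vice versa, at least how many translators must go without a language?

2

One maximum matching: Finn-D, Uma-A, Yuki-C, Priya-B.
The set {Finn, Uma, Yuki, Zane, Jordan} has only 3 neighbours ({A, C, D}), so by Hall's theorem at most 4 of the 6 translators can be matched.
That matches 4 of the 6, leaving 2 unmatched; no matching can do better.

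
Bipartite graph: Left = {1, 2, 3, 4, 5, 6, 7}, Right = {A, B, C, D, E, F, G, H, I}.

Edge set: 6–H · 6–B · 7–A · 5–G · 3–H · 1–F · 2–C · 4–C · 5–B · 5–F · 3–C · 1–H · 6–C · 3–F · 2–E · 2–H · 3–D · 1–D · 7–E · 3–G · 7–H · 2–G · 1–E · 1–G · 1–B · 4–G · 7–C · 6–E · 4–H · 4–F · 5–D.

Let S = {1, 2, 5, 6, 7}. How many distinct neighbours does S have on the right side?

The union of neighbours of {1, 2, 5, 6, 7} is {A, B, C, D, E, F, G, H}, which has 8 elements.
Since |N(S)| = 8 ≥ |S| = 5, Hall's condition holds for this subset.

8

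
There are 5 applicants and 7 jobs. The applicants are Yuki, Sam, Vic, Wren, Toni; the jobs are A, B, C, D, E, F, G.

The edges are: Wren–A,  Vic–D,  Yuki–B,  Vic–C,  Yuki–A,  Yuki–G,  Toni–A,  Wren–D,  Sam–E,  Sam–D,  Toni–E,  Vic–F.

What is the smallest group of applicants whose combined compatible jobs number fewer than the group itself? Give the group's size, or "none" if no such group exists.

A matching saturating every applicant exists, for instance Yuki→B, Sam→D, Vic→F, Wren→A, Toni→E.
By Hall's marriage theorem, this means |N(S)| ≥ |S| for every subset S, so no violating subset exists.

none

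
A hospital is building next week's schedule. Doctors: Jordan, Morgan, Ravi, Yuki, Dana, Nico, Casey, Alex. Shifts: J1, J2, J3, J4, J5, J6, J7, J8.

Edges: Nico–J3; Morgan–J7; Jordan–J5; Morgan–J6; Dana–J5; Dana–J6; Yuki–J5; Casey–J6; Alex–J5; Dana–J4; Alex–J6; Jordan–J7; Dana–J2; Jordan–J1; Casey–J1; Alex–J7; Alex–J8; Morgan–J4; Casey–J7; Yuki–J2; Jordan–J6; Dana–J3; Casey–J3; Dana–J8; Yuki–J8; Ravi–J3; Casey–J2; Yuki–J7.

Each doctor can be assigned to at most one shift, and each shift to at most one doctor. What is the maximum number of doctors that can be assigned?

7

One maximum matching: Jordan-J7, Morgan-J4, Ravi-J3, Yuki-J5, Dana-J8, Casey-J2, Alex-J6.
The set {Ravi, Nico} has only 1 neighbour ({J3}), so by Hall's theorem at most 7 of the 8 doctors can be matched.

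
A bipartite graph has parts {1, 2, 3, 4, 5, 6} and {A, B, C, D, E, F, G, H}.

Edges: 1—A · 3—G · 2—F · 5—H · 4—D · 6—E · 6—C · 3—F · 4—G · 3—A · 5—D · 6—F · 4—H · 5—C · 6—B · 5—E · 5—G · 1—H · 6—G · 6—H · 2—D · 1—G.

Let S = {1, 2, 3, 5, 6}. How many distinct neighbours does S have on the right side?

8

The union of neighbours of {1, 2, 3, 5, 6} is {A, B, C, D, E, F, G, H}, which has 8 elements.
Since |N(S)| = 8 ≥ |S| = 5, Hall's condition holds for this subset.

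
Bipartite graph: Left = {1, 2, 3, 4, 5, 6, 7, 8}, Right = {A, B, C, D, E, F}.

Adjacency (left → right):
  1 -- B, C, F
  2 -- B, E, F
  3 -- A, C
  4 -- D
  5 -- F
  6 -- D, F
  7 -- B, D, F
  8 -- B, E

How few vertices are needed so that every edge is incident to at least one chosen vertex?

6

The 6 edges 1–C, 2–E, 3–A, 4–D, 5–F, 7–B form a matching, so any vertex cover needs at least 6 vertices (one per matched edge).
Conversely {1, 3, B, D, E, F} meets every edge and has exactly 6 vertices, so 6 is optimal.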